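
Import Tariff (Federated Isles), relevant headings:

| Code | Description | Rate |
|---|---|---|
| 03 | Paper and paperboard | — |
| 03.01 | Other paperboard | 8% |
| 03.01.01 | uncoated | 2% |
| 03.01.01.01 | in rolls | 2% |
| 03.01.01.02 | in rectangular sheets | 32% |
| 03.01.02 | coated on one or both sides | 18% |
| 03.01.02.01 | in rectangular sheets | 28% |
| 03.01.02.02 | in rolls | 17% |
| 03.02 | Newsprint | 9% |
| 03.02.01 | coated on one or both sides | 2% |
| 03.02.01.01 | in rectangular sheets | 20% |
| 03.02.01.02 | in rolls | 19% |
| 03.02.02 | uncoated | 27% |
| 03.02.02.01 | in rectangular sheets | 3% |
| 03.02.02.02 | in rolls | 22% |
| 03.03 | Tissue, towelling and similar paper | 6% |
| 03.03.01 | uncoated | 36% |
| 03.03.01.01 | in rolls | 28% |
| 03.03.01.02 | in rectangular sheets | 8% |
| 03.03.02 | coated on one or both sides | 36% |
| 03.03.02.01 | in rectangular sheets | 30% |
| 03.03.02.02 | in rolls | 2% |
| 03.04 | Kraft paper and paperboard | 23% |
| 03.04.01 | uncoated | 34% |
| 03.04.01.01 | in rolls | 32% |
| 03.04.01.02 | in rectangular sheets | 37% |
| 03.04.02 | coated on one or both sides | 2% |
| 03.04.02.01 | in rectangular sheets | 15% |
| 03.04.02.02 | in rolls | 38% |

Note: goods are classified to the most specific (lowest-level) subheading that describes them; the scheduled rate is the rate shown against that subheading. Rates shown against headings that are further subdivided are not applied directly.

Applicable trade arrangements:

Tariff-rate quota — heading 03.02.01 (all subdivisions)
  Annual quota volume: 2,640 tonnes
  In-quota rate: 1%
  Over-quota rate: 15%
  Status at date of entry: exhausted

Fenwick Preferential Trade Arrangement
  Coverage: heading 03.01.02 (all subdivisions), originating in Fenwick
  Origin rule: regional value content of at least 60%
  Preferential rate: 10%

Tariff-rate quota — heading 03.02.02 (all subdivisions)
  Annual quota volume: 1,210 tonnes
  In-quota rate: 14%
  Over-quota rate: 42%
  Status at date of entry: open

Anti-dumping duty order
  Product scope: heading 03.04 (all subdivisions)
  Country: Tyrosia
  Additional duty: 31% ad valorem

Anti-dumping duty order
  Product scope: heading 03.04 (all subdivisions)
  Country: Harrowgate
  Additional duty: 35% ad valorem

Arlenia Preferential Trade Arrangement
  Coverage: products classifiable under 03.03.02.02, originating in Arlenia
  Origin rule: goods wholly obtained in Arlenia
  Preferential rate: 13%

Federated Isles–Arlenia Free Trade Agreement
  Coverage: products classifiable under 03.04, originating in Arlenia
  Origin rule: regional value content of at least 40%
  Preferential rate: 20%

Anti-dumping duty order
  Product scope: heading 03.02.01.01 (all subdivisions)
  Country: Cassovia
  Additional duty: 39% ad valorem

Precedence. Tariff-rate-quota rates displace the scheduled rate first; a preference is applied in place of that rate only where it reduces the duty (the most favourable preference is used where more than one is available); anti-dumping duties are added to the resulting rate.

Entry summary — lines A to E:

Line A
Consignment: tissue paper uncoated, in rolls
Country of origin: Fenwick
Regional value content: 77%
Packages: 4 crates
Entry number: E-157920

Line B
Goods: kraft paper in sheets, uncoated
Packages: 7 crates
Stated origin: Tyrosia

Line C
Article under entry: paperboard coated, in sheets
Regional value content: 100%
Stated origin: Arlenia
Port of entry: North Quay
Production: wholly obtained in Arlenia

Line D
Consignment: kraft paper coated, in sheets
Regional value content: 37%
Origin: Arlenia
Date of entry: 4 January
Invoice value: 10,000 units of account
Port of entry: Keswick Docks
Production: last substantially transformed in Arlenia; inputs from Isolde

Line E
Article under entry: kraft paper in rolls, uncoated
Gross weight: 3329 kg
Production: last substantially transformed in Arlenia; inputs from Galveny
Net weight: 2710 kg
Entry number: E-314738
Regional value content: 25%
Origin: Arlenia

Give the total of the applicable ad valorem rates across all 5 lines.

171%

Line A: tissue paper → 03.03; uncoated → 03.03.01; in rolls → 03.03.01.01. Scheduled 28%. Fenwick agreement on 03.01.02: 03.03.01.01 not covered. → 28%.
Line B: kraft paper → 03.04; uncoated → 03.04.01; in sheets → 03.04.01.02. Scheduled 37%. anti-dumping (Tyrosia, 03.04): +31%; total 37% + 31% = 68%. → 68%.
Line C: paperboard → 03.01; coated → 03.01.02; in sheets → 03.01.02.01. Scheduled 28%. Arlenia agreement on 03.03.02.02: 03.01.02.01 not covered; Arlenia agreement on 03.04: 03.01.02.01 not covered. → 28%.
Line D: kraft paper → 03.04; coated → 03.04.02; in sheets → 03.04.02.01. Scheduled 15%. Arlenia agreement on 03.03.02.02: 03.04.02.01 not covered; Arlenia agreement on 03.04: RVC < 40%. → 15%.
Line E: kraft paper → 03.04; uncoated → 03.04.01; in rolls → 03.04.01.01. Scheduled 32%. Arlenia agreement on 03.03.02.02: 03.04.01.01 not covered; Arlenia agreement on 03.04: RVC < 40%. → 32%.
Sum: 28% + 68% + 28% + 15% + 32% = 171%.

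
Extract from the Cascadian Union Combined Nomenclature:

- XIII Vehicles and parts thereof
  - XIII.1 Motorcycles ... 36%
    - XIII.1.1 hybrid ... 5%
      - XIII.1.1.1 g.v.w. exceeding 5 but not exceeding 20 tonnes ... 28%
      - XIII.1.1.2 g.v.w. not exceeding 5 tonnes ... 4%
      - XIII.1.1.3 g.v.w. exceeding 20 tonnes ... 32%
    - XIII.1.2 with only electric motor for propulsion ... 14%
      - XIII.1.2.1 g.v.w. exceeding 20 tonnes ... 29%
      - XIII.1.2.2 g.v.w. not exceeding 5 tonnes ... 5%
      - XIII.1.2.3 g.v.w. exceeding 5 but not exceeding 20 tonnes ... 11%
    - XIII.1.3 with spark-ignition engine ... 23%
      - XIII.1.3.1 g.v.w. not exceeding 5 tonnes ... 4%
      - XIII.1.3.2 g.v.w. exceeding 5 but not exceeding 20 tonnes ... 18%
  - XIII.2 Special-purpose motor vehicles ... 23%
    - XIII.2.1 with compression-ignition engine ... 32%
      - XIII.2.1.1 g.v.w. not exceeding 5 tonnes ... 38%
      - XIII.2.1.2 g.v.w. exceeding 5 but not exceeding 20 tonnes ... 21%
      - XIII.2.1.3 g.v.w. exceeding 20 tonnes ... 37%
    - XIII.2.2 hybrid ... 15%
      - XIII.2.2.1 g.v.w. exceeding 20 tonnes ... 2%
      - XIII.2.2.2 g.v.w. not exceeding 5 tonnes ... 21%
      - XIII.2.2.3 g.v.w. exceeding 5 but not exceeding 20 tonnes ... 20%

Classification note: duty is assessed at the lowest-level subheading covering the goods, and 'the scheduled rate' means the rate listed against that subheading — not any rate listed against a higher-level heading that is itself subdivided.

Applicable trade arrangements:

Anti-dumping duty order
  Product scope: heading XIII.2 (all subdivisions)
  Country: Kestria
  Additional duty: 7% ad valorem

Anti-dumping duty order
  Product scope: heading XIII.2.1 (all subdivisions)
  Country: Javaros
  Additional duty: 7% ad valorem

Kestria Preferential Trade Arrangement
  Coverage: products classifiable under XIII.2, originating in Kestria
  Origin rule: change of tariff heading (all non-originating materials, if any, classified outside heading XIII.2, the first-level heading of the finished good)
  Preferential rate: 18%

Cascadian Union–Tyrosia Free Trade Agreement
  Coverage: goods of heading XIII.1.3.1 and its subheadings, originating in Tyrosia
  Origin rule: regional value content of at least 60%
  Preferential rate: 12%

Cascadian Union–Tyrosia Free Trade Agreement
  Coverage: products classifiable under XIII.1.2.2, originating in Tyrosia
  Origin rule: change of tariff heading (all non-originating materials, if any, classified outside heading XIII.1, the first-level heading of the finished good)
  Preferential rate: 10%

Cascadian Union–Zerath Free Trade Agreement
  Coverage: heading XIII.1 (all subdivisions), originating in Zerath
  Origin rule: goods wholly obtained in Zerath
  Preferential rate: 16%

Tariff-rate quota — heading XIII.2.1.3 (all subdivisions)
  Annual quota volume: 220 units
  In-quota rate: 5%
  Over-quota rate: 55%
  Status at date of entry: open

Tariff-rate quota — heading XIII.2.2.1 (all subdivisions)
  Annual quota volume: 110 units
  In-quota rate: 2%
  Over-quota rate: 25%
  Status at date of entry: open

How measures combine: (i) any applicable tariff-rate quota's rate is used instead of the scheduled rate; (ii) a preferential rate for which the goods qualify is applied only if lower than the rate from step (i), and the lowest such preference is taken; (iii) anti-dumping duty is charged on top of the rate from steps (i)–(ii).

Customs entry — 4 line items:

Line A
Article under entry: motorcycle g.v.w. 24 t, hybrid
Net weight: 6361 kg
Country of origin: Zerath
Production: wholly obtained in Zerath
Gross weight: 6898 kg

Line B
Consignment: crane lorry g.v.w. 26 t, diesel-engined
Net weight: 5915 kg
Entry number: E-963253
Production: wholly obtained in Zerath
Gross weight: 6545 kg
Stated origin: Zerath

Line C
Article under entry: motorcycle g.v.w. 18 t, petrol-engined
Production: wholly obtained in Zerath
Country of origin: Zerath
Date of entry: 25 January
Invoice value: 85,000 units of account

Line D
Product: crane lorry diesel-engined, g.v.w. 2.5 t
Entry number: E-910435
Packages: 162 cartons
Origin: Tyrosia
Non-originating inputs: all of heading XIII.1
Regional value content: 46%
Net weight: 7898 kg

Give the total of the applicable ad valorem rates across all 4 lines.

Line A: motorcycle → XIII.1; hybrid → XIII.1.1; g.v.w. 24 t → XIII.1.1.3. Scheduled 32%. Zerath agreement on XIII.1: wholly obtained → 16% available; preferential 16%. → 16%.
Line B: crane lorry → XIII.2; diesel-engined → XIII.2.1; g.v.w. 26 t → XIII.2.1.3. Scheduled 37%. quota on XIII.2.1.3 open → in-quota 5%; Zerath agreement on XIII.1: XIII.2.1.3 not covered. → 5%.
Line C: motorcycle → XIII.1; petrol-engined → XIII.1.3; g.v.w. 18 t → XIII.1.3.2. Scheduled 18%. Zerath agreement on XIII.1: wholly obtained → 16% available; preferential 16%. → 16%.
Line D: crane lorry → XIII.2; diesel-engined → XIII.2.1; g.v.w. 2.5 t → XIII.2.1.1. Scheduled 38%. Tyrosia agreement on XIII.1.3.1: XIII.2.1.1 not covered; Tyrosia agreement on XIII.1.2.2: XIII.2.1.1 not covered. → 38%.
Sum: 16% + 5% + 16% + 38% = 75%.

75%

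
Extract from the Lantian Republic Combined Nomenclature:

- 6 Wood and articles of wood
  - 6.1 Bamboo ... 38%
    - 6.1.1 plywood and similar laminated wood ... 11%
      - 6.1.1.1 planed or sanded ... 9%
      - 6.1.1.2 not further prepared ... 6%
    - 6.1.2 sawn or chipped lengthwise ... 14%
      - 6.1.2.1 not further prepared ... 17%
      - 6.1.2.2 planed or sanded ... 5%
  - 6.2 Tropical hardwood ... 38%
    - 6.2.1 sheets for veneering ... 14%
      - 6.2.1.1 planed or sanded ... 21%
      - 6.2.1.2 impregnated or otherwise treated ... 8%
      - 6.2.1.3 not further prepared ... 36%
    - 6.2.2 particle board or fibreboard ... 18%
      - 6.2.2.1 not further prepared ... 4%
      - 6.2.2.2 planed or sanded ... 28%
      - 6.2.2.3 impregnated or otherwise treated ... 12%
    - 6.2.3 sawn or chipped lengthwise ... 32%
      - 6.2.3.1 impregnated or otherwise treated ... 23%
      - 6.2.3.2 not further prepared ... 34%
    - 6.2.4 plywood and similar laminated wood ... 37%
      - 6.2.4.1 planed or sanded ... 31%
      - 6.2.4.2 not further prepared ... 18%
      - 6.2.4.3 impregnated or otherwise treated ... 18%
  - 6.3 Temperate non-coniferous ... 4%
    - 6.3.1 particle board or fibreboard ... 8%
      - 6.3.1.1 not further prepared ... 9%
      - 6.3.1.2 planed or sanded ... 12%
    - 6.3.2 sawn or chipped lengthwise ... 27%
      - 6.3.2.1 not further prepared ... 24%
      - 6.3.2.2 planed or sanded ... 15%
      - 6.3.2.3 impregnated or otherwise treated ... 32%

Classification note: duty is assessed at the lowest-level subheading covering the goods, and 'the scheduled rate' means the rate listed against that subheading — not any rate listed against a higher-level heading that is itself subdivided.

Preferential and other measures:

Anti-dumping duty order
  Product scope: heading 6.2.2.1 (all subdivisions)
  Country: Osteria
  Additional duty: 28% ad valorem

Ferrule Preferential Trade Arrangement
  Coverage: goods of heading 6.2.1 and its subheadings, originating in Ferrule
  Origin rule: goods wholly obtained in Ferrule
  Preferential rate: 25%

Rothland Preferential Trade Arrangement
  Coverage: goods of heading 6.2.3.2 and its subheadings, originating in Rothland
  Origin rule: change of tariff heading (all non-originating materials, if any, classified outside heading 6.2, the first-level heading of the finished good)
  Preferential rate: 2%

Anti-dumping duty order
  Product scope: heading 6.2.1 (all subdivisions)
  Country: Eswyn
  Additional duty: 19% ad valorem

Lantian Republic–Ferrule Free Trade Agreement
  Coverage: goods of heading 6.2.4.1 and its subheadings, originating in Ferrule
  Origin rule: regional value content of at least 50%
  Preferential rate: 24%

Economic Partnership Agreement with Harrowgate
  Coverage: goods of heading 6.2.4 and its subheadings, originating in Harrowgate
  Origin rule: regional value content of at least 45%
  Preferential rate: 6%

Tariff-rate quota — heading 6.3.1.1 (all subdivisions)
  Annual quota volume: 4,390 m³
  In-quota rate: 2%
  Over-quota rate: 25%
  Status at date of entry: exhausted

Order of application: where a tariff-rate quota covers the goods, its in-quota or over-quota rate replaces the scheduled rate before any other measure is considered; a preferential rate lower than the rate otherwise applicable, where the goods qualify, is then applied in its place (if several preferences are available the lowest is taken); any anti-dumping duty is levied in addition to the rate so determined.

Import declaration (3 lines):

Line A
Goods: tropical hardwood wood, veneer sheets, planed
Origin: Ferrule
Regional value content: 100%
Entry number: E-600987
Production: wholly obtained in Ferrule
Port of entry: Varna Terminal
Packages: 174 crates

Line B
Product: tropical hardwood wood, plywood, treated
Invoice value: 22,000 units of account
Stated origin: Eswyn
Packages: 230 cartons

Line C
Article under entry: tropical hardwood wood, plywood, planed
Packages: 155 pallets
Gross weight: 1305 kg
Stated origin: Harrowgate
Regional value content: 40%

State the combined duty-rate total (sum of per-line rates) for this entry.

Line A: tropical hardwood → 6.2; veneer sheets → 6.2.1; planed → 6.2.1.1. Scheduled 21%. Ferrule agreement on 6.2.1: wholly obtained → 25% available; Ferrule agreement on 6.2.4.1: 6.2.1.1 not covered; preference 25% not lower than 21% → no reduction. → 21%.
Line B: tropical hardwood → 6.2; plywood → 6.2.4; treated → 6.2.4.3. Scheduled 18%. No special measure applies. → 18%.
Line C: tropical hardwood → 6.2; plywood → 6.2.4; planed → 6.2.4.1. Scheduled 31%. Harrowgate agreement on 6.2.4: RVC < 45%. → 31%.
Sum: 21% + 18% + 31% = 70%.

70%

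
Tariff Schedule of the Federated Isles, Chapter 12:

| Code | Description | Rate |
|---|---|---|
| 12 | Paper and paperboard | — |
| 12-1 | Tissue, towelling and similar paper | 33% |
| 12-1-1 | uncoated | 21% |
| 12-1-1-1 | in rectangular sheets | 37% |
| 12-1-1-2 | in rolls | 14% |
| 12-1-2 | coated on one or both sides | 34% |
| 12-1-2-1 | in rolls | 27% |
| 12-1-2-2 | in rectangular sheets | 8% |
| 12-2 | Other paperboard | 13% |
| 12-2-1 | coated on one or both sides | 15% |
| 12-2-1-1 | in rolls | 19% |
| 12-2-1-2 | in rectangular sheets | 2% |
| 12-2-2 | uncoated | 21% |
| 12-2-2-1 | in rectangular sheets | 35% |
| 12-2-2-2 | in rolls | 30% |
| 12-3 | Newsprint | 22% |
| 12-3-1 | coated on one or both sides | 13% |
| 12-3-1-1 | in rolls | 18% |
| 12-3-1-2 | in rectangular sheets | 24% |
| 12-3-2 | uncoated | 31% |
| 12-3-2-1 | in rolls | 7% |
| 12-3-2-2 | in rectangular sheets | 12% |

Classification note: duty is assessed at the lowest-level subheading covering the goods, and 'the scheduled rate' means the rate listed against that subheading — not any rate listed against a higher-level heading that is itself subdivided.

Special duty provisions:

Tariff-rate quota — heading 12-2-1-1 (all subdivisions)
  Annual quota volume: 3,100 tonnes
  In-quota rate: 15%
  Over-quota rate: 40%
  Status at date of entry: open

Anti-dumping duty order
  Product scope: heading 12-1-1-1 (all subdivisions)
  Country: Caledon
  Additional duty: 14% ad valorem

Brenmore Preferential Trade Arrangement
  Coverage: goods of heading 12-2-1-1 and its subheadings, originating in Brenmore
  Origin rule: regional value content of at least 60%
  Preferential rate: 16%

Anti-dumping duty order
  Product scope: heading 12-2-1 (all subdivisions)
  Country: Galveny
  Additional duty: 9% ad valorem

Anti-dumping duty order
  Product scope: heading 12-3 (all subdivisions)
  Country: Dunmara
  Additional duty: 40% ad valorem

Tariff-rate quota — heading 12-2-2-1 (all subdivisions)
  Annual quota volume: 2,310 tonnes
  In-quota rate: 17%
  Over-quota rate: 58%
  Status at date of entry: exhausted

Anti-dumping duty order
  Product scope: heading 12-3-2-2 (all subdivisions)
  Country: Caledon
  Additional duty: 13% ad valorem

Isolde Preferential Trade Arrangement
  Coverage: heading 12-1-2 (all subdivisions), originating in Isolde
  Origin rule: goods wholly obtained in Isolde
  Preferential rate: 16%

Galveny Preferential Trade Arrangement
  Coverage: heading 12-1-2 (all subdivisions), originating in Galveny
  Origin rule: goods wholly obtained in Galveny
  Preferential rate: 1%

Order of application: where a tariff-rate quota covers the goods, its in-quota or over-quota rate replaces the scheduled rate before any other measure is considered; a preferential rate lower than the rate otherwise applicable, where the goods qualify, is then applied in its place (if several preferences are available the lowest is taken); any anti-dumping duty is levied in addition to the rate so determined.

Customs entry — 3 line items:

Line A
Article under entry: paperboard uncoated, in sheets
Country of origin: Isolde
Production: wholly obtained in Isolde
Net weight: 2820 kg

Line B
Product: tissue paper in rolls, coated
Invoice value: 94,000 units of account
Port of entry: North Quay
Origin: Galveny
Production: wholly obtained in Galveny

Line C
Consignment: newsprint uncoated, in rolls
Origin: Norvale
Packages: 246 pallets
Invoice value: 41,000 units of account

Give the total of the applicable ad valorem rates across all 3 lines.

Line A: paperboard → 12-2; uncoated → 12-2-2; in sheets → 12-2-2-1. Scheduled 35%. quota on 12-2-2-1 exhausted → over-quota 58%; Isolde agreement on 12-1-2: 12-2-2-1 not covered. → 58%.
Line B: tissue paper → 12-1; coated → 12-1-2; in rolls → 12-1-2-1. Scheduled 27%. Galveny agreement on 12-1-2: wholly obtained → 1% available; preferential 1%. → 1%.
Line C: newsprint → 12-3; uncoated → 12-3-2; in rolls → 12-3-2-1. Scheduled 7%. No special measure applies. → 7%.
Sum: 58% + 1% + 7% = 66%.

66%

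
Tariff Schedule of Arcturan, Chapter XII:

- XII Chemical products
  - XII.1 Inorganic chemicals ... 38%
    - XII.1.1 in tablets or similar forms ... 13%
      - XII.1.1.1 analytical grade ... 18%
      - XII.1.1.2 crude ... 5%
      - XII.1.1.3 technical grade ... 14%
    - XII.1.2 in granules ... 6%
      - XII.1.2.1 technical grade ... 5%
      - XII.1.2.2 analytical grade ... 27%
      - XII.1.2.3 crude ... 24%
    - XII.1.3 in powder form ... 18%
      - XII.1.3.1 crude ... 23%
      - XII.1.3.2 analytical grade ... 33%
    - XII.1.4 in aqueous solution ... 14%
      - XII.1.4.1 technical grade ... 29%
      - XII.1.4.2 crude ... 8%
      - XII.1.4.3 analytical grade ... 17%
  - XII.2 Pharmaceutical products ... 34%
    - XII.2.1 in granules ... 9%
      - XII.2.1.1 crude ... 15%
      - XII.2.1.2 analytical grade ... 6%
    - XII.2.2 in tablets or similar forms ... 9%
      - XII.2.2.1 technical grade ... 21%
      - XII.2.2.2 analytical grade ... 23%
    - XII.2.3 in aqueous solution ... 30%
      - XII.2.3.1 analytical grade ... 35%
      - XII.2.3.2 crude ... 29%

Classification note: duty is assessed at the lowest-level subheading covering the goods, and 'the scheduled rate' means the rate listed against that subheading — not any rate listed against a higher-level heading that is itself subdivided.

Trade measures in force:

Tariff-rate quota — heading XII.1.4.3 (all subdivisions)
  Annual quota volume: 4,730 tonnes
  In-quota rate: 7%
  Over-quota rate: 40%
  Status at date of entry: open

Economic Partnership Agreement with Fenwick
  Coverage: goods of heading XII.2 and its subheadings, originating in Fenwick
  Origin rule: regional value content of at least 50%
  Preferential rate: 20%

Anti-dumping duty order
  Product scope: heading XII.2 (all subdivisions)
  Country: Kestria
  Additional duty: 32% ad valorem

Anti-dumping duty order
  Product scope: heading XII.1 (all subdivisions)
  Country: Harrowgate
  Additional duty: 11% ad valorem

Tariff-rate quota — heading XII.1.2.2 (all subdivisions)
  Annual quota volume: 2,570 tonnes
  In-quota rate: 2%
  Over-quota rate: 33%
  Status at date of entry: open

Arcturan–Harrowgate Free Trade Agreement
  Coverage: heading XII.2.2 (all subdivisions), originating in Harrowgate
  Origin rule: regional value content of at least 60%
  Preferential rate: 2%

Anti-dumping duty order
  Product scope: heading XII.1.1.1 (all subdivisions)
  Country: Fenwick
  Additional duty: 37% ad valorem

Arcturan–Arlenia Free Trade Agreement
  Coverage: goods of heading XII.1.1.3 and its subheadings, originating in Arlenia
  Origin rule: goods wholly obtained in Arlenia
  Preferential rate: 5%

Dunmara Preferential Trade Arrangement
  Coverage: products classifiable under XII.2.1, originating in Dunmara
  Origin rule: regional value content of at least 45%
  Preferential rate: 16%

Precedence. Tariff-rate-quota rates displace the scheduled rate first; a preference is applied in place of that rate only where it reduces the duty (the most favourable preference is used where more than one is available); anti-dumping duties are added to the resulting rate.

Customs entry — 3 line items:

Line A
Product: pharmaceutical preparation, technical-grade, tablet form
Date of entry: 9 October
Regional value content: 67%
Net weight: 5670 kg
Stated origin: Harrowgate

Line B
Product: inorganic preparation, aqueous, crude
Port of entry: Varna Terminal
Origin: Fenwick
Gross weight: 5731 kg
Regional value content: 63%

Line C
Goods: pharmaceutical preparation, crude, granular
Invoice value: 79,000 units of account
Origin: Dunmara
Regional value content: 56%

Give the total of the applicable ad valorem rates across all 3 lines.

25%

Line A: pharmaceutical → XII.2; tablet form → XII.2.2; technical-grade → XII.2.2.1. Scheduled 21%. Harrowgate agreement on XII.2.2: RVC ≥ 60% → 2% available; preferential 2%. → 2%.
Line B: inorganic → XII.1; aqueous → XII.1.4; crude → XII.1.4.2. Scheduled 8%. Fenwick agreement on XII.2: XII.1.4.2 not covered. → 8%.
Line C: pharmaceutical → XII.2; granular → XII.2.1; crude → XII.2.1.1. Scheduled 15%. Dunmara agreement on XII.2.1: RVC ≥ 45% → 16% available; preference 16% not lower than 15% → no reduction. → 15%.
Sum: 2% + 8% + 15% = 25%.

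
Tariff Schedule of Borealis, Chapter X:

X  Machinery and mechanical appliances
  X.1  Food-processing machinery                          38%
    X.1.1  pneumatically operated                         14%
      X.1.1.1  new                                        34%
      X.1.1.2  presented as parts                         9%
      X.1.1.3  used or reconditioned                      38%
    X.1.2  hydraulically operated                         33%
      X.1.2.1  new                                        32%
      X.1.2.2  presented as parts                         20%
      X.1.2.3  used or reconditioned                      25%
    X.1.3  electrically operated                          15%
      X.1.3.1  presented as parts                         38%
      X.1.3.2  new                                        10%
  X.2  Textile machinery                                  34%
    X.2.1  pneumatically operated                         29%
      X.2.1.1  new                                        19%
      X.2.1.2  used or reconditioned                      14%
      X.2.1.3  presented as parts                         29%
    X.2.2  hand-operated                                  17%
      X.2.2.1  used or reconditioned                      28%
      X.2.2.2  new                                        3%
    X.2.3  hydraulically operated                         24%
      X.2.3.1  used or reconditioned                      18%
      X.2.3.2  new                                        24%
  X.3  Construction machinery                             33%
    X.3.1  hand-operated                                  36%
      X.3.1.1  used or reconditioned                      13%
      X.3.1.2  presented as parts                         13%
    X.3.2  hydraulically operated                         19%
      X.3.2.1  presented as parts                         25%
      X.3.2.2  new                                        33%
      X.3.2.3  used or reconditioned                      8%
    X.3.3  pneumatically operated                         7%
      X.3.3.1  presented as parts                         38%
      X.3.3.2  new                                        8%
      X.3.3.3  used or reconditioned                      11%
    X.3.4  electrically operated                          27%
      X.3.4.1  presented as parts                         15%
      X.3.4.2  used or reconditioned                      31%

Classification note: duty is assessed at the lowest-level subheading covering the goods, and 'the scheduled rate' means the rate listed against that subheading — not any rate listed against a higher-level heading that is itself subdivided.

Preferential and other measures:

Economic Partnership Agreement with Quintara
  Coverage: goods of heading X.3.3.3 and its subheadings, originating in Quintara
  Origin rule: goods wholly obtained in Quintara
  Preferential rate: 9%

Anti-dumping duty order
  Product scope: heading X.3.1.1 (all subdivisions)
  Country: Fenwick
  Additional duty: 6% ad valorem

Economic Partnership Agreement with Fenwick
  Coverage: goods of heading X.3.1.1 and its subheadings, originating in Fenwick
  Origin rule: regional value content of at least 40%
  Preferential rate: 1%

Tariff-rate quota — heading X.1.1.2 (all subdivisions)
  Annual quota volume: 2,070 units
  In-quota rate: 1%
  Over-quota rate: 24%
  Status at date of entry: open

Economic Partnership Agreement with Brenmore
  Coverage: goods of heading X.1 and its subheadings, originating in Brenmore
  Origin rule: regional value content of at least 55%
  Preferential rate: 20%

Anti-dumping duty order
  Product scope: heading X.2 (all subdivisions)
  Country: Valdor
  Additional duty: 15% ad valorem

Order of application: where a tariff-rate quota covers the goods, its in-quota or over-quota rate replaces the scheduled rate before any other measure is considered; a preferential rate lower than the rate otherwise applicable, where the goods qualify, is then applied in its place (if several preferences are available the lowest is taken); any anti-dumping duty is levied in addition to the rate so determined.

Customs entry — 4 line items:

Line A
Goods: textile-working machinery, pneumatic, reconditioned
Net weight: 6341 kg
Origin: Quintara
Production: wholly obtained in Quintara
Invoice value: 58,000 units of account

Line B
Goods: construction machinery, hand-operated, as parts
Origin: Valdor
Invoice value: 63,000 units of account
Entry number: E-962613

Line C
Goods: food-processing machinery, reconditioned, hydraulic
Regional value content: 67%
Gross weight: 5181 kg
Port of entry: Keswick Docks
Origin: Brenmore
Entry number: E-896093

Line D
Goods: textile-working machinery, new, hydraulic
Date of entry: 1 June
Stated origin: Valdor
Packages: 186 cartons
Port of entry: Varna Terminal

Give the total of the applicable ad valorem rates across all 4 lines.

86%

Line A: textile-working → X.2; pneumatic → X.2.1; reconditioned → X.2.1.2. Scheduled 14%. Quintara agreement on X.3.3.3: X.2.1.2 not covered. → 14%.
Line B: construction → X.3; hand-operated → X.3.1; as parts → X.3.1.2. Scheduled 13%. No special measure applies. → 13%.
Line C: food-processing → X.1; hydraulic → X.1.2; reconditioned → X.1.2.3. Scheduled 25%. Brenmore agreement on X.1: RVC ≥ 55% → 20% available; preferential 20%. → 20%.
Line D: textile-working → X.2; hydraulic → X.2.3; new → X.2.3.2. Scheduled 24%. anti-dumping (Valdor, X.2): +15%; total 24% + 15% = 39%. → 39%.
Sum: 14% + 13% + 20% + 39% = 86%.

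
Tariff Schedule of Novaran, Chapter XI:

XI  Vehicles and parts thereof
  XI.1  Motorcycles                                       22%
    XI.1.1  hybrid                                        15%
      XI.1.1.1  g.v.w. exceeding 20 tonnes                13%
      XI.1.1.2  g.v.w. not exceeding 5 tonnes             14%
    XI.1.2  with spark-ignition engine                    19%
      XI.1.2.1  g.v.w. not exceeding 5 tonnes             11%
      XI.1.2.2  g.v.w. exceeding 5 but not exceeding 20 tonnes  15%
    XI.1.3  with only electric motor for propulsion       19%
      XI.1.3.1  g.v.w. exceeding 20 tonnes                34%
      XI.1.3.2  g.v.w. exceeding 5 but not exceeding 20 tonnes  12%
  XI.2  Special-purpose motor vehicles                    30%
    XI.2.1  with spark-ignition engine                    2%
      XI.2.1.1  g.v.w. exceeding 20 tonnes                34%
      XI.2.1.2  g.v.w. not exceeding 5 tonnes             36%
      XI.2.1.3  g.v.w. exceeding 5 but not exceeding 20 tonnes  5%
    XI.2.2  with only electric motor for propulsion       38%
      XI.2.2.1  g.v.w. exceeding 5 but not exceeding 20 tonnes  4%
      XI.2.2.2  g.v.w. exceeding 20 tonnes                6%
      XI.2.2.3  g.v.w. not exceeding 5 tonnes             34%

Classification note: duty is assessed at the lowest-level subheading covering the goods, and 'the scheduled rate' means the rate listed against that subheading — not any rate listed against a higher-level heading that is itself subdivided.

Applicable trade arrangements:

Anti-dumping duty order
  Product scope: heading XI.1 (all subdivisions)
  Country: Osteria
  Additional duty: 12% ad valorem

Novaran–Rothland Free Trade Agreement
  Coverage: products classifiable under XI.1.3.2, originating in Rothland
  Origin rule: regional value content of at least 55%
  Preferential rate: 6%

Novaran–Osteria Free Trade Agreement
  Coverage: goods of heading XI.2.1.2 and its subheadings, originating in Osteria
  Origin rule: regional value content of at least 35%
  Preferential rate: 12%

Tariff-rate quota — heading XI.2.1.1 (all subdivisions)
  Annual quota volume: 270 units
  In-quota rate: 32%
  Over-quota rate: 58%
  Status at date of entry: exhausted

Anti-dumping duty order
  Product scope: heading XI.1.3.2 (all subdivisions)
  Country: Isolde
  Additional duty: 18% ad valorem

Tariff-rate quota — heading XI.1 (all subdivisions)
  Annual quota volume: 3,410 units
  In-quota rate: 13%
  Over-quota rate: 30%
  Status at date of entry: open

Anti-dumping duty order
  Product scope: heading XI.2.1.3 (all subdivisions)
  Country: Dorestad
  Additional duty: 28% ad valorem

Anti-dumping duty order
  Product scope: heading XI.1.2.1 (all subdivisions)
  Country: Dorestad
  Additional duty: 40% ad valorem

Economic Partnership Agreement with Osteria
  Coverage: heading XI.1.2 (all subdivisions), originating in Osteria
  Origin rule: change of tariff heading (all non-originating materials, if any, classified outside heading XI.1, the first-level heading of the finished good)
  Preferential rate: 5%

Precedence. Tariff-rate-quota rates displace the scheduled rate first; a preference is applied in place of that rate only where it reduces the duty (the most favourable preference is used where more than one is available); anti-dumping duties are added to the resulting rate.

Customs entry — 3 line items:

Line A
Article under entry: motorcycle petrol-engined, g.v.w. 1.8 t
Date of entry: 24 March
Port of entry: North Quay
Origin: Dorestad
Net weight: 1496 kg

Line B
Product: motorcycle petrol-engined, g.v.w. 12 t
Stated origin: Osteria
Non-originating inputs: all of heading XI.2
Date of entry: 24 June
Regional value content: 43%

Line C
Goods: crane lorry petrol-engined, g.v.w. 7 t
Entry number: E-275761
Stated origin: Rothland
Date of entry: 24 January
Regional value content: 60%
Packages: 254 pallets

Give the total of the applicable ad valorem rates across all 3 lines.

75%

Line A: motorcycle → XI.1; petrol-engined → XI.1.2; g.v.w. 1.8 t → XI.1.2.1. Scheduled 11%. quota on XI.1 open → in-quota 13%; anti-dumping (Dorestad, XI.1.2.1): +40%; total 13% + 40% = 53%. → 53%.
Line B: motorcycle → XI.1; petrol-engined → XI.1.2; g.v.w. 12 t → XI.1.2.2. Scheduled 15%. quota on XI.1 open → in-quota 13%; Osteria agreement on XI.2.1.2: XI.1.2.2 not covered; Osteria agreement on XI.1.2: CTH met → 5% available; preferential 5%; anti-dumping (Osteria, XI.1): +12%; total 5% + 12% = 17%. → 17%.
Line C: crane lorry → XI.2; petrol-engined → XI.2.1; g.v.w. 7 t → XI.2.1.3. Scheduled 5%. Rothland agreement on XI.1.3.2: XI.2.1.3 not covered. → 5%.
Sum: 53% + 17% + 5% = 75%.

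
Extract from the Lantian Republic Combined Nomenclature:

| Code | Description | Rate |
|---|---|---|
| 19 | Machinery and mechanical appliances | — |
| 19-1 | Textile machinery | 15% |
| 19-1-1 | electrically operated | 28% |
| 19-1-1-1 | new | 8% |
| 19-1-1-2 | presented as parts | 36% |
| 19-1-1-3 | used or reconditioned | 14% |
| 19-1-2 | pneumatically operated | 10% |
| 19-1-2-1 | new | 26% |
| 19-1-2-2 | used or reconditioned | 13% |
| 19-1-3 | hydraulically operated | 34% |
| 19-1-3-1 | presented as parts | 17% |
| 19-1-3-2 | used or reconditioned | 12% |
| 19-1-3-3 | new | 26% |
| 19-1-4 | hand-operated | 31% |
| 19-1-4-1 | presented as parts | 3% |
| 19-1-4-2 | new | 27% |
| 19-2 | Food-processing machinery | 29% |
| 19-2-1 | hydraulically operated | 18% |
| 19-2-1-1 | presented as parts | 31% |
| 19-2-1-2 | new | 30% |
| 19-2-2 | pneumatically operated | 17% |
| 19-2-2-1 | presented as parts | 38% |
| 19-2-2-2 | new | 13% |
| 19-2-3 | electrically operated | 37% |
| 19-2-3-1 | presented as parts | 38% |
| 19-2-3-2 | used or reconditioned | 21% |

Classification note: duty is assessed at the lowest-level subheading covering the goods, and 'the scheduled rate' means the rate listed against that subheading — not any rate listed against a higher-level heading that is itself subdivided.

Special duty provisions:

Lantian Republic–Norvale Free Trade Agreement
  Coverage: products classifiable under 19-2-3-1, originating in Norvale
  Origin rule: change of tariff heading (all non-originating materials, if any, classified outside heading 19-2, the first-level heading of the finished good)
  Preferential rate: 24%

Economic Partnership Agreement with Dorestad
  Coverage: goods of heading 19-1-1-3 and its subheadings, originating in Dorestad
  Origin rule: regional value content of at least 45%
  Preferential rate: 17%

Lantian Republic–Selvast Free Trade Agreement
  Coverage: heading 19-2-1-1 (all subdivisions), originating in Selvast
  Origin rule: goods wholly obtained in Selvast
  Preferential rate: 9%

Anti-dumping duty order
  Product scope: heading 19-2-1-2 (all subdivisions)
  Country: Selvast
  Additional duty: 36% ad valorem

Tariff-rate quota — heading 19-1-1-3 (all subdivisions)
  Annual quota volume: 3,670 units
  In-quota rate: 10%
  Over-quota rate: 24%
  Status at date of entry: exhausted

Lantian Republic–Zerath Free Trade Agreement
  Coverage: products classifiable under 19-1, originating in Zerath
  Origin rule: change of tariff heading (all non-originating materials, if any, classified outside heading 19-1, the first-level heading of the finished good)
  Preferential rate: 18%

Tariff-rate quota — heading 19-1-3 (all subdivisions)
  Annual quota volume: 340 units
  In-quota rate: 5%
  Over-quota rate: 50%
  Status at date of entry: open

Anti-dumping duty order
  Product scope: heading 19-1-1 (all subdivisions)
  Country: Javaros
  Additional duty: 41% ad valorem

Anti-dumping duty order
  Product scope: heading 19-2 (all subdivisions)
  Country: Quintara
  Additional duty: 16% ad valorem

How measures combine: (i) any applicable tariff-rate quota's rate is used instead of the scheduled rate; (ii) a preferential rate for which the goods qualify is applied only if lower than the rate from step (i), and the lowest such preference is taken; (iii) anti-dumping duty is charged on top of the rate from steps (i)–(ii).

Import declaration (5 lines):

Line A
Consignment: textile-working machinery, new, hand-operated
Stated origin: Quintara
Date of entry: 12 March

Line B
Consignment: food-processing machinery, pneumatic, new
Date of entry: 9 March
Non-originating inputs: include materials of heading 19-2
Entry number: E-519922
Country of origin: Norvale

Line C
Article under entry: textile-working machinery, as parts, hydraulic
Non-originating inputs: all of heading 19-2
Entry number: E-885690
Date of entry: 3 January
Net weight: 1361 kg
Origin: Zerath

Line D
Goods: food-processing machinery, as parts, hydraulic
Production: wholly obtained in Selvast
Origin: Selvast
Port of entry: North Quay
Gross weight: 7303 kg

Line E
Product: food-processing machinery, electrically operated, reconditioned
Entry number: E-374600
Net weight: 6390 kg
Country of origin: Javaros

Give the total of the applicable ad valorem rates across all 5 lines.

Line A: textile-working → 19-1; hand-operated → 19-1-4; new → 19-1-4-2. Scheduled 27%. No special measure applies. → 27%.
Line B: food-processing → 19-2; pneumatic → 19-2-2; new → 19-2-2-2. Scheduled 13%. Norvale agreement on 19-2-3-1: 19-2-2-2 not covered. → 13%.
Line C: textile-working → 19-1; hydraulic → 19-1-3; as parts → 19-1-3-1. Scheduled 17%. quota on 19-1-3 open → in-quota 5%; Zerath agreement on 19-1: CTH met → 18% available; preference 18% not lower than 5% → no reduction. → 5%.
Line D: food-processing → 19-2; hydraulic → 19-2-1; as parts → 19-2-1-1. Scheduled 31%. Selvast agreement on 19-2-1-1: wholly obtained → 9% available; preferential 9%. → 9%.
Line E: food-processing → 19-2; electrically operated → 19-2-3; reconditioned → 19-2-3-2. Scheduled 21%. No special measure applies. → 21%.
Sum: 27% + 13% + 5% + 9% + 21% = 75%.

75%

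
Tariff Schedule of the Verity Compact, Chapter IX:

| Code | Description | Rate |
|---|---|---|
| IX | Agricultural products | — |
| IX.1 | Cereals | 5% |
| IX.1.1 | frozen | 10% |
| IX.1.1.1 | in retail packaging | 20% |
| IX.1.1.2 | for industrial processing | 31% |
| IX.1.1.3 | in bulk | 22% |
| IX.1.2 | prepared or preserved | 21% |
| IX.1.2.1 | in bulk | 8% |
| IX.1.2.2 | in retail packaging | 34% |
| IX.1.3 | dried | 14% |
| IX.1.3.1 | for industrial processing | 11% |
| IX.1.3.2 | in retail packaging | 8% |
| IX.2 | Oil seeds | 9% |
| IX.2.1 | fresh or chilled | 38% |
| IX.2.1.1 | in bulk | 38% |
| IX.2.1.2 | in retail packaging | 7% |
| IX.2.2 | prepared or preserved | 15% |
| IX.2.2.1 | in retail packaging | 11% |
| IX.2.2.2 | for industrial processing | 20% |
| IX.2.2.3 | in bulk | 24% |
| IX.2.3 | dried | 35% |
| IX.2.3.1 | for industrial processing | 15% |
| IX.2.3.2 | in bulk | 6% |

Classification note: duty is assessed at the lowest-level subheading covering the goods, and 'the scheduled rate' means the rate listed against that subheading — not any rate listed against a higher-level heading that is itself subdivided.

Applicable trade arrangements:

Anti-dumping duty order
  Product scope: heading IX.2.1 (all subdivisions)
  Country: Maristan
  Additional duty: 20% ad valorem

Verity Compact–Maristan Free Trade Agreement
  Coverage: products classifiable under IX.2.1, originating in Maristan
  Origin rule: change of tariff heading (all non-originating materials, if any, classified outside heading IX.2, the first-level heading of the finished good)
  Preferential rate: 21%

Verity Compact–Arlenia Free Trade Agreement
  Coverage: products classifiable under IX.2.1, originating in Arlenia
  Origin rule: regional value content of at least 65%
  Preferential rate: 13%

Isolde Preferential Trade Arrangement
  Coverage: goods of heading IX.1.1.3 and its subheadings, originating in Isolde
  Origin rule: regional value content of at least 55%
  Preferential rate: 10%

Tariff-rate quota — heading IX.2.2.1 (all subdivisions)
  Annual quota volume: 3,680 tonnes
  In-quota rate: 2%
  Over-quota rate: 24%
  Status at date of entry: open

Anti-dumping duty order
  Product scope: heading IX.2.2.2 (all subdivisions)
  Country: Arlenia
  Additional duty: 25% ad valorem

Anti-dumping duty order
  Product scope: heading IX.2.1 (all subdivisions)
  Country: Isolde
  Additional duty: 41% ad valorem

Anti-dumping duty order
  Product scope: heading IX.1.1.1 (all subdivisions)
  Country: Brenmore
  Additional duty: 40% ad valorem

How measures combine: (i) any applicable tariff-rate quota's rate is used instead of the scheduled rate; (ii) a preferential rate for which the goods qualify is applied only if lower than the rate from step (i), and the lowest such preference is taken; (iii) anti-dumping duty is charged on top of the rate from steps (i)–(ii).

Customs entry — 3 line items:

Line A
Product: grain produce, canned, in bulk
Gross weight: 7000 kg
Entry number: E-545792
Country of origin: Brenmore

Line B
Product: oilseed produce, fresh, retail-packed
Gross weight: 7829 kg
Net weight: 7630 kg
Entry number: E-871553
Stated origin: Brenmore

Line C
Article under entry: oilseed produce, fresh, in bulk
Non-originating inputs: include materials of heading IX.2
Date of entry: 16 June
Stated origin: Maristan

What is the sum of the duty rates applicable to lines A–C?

73%

Line A: grain → IX.1; canned → IX.1.2; in bulk → IX.1.2.1. Scheduled 8%. No special measure applies. → 8%.
Line B: oilseed → IX.2; fresh → IX.2.1; retail-packed → IX.2.1.2. Scheduled 7%. No special measure applies. → 7%.
Line C: oilseed → IX.2; fresh → IX.2.1; in bulk → IX.2.1.1. Scheduled 38%. Maristan agreement on IX.2.1: CTH not met; anti-dumping (Maristan, IX.2.1): +20%; total 38% + 20% = 58%. → 58%.
Sum: 8% + 7% + 58% = 73%.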